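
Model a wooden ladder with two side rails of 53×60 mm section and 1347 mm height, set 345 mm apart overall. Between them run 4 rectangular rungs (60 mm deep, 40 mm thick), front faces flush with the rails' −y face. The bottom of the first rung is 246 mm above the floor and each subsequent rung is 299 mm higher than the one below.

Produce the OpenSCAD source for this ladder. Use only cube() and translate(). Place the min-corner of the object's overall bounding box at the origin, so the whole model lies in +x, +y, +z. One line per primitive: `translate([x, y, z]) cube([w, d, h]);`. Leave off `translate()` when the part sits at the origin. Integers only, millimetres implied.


cube([53, 60, 1347]);
translate([292, 0, 0]) cube([53, 60, 1347]);
translate([53, 0, 246]) cube([239, 60, 40]);
translate([53, 0, 545]) cube([239, 60, 40]);
translate([53, 0, 844]) cube([239, 60, 40]);
translate([53, 0, 1143]) cube([239, 60, 40]);


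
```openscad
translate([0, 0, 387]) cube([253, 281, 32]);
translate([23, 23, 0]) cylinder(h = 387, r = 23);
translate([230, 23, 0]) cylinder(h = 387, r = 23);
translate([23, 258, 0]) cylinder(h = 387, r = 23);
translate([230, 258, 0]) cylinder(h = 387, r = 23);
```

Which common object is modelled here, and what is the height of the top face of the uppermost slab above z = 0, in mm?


A stool. The seat height is 419 mm.

A 253×281×32 slab at z = 387 on four corner cylinders — a stool. The seat top is 387 + 32 = 419 mm.


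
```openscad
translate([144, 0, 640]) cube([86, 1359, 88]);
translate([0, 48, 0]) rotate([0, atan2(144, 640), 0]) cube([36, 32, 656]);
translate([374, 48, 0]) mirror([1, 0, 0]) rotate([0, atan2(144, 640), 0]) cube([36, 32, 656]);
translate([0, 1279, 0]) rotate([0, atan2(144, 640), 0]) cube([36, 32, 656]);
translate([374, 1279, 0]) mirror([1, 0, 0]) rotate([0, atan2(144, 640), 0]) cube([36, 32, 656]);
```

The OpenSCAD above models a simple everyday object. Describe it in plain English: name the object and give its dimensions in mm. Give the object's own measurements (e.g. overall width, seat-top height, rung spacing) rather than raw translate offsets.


A sawhorse. A 86×1359×88 mm beam (x, y, z) sits on two A-frame leg pairs. Each pair is two raked legs of 36×32 mm section (32 mm along y) splaying symmetrically in x. Each leg rises 640 mm vertically over 144 mm of horizontal reach and is 656 mm long along its own axis. Every leg's outer bottom edge rests on the floor and its outer top edge meets a bottom edge of the beam — the left legs (tilting toward +x) meet the beam's −x bottom edge, the right legs (their mirror images, tilting toward −x) meet its +x bottom edge — so the leg tops tuck under the beam, the beam's underside is 640 mm above the floor, and the feet are 374 mm apart outside-to-outside with the beam centred between them. The two leg pairs are set in 48 mm from either end of the beam.


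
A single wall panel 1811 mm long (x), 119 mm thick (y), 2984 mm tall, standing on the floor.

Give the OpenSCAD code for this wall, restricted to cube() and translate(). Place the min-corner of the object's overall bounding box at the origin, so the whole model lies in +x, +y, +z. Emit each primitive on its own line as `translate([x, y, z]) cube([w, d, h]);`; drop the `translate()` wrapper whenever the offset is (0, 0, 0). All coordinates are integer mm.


cube([1811, 119, 2984]);


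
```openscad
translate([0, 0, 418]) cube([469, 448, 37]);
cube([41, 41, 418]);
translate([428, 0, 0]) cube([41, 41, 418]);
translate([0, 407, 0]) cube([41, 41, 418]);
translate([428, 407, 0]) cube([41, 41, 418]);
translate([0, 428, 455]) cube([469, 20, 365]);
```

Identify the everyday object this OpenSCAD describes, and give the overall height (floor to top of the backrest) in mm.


A chair. The overall height is 820 mm.

A slab on four corner posts with a tall panel at the back — a chair. The seat slab sits at z = 418 with thickness 37, and the 365 mm backrest starts at the seat top, so the overall height is 418 + 37 + 365 = 820 mm.


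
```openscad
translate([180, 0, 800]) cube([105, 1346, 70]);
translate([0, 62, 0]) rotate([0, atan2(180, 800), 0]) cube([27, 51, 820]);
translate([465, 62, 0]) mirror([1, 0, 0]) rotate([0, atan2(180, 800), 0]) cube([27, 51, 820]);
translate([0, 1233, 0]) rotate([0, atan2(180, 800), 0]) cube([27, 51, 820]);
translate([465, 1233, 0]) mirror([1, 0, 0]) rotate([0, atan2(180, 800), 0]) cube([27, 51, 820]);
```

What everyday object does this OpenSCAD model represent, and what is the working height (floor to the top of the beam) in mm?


A sawhorse. The overall height is 870 mm.

A beam across two mirrored pairs of raked legs — a sawhorse. The beam's underside is at z = 800 (matching the legs' vertical rise in atan2(180, 800)) and the beam is 70 mm tall, so its top is at 800 + 70 = 870 mm. The raked legs top out at the beam's underside, so that is the highest point.


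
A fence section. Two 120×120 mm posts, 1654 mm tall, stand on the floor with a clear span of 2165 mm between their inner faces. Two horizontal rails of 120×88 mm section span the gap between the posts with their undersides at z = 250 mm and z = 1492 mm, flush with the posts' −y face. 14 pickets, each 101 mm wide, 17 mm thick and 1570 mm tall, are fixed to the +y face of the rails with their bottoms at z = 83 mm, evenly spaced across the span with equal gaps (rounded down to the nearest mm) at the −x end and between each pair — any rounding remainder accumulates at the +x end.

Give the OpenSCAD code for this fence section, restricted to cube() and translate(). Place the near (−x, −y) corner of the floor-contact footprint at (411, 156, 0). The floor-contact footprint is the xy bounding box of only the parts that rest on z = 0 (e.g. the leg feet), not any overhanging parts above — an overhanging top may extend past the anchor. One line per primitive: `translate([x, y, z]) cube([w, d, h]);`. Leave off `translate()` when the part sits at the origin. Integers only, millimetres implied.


translate([411, 156, 0]) cube([120, 120, 1654]);
translate([2696, 156, 0]) cube([120, 120, 1654]);
translate([531, 156, 250]) cube([2165, 120, 88]);
translate([531, 156, 1492]) cube([2165, 120, 88]);
translate([581, 276, 83]) cube([101, 17, 1570]);
translate([732, 276, 83]) cube([101, 17, 1570]);
translate([883, 276, 83]) cube([101, 17, 1570]);
translate([1034, 276, 83]) cube([101, 17, 1570]);
translate([1185, 276, 83]) cube([101, 17, 1570]);
translate([1336, 276, 83]) cube([101, 17, 1570]);
translate([1487, 276, 83]) cube([101, 17, 1570]);
translate([1638, 276, 83]) cube([101, 17, 1570]);
translate([1789, 276, 83]) cube([101, 17, 1570]);
translate([1940, 276, 83]) cube([101, 17, 1570]);
translate([2091, 276, 83]) cube([101, 17, 1570]);
translate([2242, 276, 83]) cube([101, 17, 1570]);
translate([2393, 276, 83]) cube([101, 17, 1570]);
translate([2544, 276, 83]) cube([101, 17, 1570]);


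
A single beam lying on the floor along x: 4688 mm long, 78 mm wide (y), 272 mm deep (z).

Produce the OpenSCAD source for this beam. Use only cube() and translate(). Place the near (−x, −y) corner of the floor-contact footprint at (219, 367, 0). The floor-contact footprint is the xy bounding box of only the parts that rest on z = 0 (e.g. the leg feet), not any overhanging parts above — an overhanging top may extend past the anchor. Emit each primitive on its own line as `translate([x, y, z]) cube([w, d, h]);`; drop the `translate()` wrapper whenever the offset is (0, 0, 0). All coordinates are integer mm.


translate([219, 367, 0]) cube([4688, 78, 272]);


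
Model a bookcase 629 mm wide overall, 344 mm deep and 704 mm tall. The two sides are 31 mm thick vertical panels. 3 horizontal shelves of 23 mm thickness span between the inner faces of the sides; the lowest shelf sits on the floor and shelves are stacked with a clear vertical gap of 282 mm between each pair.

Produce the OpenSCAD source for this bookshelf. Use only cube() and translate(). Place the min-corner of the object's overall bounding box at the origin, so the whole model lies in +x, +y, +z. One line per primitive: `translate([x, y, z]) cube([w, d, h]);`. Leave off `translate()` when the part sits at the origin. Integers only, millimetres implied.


cube([31, 344, 704]);
translate([598, 0, 0]) cube([31, 344, 704]);
translate([31, 0, 0]) cube([567, 344, 23]);
translate([31, 0, 305]) cube([567, 344, 23]);
translate([31, 0, 610]) cube([567, 344, 23]);


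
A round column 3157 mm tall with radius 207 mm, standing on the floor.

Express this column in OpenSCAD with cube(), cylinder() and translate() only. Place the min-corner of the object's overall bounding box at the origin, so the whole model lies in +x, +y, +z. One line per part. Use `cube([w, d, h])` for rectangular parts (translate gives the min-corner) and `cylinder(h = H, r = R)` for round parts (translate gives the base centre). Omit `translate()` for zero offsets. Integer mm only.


translate([207, 207, 0]) cylinder(h = 3157, r = 207);


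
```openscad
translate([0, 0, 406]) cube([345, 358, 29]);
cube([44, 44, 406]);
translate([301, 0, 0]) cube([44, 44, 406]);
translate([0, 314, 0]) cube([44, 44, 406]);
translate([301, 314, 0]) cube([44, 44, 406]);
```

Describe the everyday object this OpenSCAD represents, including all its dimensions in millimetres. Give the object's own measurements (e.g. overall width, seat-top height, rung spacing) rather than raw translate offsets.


A four-legged stool. The seat is a 345×358×29 mm slab whose top surface is at z = 435 mm; four square legs, each 44×44 mm in cross-section, run from the floor (z = 0) to the underside of the seat, each flush with a corner of the seat.


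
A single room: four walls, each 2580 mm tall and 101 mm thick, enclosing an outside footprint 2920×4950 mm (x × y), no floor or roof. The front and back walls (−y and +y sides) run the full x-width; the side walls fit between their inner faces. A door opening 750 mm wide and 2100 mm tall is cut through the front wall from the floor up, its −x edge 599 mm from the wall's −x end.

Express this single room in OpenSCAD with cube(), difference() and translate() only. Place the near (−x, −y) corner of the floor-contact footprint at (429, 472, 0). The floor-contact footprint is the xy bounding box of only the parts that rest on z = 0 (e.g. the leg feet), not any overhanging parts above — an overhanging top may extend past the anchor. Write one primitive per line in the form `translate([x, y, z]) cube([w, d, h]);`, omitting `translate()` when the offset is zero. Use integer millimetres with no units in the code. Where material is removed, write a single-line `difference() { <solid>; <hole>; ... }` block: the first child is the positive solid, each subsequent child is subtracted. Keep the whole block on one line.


difference() { translate([429, 472, 0]) cube([2920, 101, 2580]); translate([1028, 472, 0]) cube([750, 101, 2100]); }
translate([429, 5321, 0]) cube([2920, 101, 2580]);
translate([429, 573, 0]) cube([101, 4748, 2580]);
translate([3248, 573, 0]) cube([101, 4748, 2580]);


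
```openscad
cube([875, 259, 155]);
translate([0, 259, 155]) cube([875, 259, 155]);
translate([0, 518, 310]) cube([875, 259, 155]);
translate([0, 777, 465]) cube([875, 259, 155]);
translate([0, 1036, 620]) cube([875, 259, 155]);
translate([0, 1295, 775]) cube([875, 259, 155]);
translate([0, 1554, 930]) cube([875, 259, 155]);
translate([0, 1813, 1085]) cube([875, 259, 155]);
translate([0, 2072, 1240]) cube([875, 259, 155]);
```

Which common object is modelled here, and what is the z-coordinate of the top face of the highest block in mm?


A staircase. The total rise is 1395 mm.

9 identical blocks, each offset up and back from the previous — a staircase. Each step is 155 mm tall and there are 9 of them, so the total rise is 9 × 155 = 1395 mm.


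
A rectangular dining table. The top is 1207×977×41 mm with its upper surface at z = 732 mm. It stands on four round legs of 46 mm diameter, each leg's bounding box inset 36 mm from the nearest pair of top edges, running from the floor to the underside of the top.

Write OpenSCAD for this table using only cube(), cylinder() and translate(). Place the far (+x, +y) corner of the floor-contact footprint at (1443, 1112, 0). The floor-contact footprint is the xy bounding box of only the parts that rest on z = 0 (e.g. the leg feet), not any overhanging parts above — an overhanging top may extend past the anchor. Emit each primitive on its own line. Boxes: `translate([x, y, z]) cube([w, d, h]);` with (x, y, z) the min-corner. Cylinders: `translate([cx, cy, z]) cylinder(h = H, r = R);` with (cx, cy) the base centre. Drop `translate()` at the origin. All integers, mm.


// leg_h = 732 - 41 = 691
translate([272, 171, 691]) cube([1207, 977, 41]);
translate([331, 230, 0]) cylinder(h = 691, r = 23);
translate([1420, 230, 0]) cylinder(h = 691, r = 23);
translate([331, 1089, 0]) cylinder(h = 691, r = 23);
translate([1420, 1089, 0]) cylinder(h = 691, r = 23);


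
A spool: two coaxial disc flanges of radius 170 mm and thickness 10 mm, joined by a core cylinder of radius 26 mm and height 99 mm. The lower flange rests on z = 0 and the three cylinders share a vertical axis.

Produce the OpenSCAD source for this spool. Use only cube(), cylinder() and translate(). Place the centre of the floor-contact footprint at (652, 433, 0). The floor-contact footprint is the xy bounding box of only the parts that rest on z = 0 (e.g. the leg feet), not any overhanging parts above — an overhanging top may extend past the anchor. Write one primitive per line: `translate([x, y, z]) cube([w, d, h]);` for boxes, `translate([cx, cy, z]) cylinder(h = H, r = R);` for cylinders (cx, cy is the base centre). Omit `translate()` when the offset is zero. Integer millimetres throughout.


translate([652, 433, 0]) cylinder(h = 10, r = 170);
translate([652, 433, 10]) cylinder(h = 99, r = 26);
translate([652, 433, 109]) cylinder(h = 10, r = 170);


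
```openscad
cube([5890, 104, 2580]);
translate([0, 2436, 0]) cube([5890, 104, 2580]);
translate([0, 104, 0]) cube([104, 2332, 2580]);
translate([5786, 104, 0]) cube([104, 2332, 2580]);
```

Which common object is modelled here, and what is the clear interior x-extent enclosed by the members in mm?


A house (or room) frame. The interior width is 5682 mm.

Four 2580 mm walls enclosing a rectangle with no floor or roof — a room or house frame. Outside width is 5890 mm and wall thickness is 104 mm, so the interior width is 5890 − 2 × 104 = 5682 mm.


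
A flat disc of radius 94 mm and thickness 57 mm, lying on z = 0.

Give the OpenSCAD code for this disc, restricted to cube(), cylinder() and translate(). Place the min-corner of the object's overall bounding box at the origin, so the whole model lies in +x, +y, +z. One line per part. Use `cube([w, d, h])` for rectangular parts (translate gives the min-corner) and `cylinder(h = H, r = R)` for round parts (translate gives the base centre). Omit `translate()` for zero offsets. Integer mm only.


translate([94, 94, 0]) cylinder(h = 57, r = 94);


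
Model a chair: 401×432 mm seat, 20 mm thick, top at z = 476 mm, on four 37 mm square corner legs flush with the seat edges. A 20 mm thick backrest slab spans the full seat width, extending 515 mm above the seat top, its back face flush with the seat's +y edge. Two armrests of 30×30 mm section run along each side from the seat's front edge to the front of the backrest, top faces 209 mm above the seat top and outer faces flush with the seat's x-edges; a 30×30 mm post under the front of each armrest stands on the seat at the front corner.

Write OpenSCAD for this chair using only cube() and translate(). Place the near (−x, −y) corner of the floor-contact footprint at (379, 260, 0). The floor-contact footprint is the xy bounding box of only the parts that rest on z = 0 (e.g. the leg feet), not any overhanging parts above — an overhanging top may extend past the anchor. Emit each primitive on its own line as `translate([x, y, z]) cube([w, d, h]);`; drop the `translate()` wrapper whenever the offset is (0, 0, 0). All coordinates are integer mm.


translate([379, 260, 456]) cube([401, 432, 20]);
translate([379, 260, 0]) cube([37, 37, 456]);
translate([743, 260, 0]) cube([37, 37, 456]);
translate([379, 655, 0]) cube([37, 37, 456]);
translate([743, 655, 0]) cube([37, 37, 456]);
translate([379, 672, 476]) cube([401, 20, 515]);
translate([379, 260, 655]) cube([30, 412, 30]);
translate([750, 260, 655]) cube([30, 412, 30]);
translate([379, 260, 476]) cube([30, 30, 179]);
translate([750, 260, 476]) cube([30, 30, 179]);


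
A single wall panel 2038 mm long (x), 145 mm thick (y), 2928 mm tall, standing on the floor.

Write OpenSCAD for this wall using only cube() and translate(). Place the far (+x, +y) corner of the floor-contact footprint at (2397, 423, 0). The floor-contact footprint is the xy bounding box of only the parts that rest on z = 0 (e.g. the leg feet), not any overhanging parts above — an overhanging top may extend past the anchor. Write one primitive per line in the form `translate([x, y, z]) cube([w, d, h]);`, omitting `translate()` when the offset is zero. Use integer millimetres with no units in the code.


translate([359, 278, 0]) cube([2038, 145, 2928]);


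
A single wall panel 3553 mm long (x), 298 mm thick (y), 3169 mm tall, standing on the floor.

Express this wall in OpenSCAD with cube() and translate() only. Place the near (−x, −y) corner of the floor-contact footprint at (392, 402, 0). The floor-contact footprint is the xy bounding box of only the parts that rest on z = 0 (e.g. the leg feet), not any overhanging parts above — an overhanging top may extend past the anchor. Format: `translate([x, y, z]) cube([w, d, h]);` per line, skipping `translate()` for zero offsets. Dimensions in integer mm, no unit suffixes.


translate([392, 402, 0]) cube([3553, 298, 3169]);


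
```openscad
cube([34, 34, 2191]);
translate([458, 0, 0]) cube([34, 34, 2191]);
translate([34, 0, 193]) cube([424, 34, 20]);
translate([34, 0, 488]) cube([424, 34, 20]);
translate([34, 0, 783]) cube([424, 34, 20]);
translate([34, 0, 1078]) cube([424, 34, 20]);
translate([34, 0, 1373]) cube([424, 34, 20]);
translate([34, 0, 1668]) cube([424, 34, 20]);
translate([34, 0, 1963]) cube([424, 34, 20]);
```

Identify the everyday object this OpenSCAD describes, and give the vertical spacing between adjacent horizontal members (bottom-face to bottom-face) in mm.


A ladder. The rung spacing is 295 mm.

Two tall 34×34 posts with 7 short bars between them — a ladder. Adjacent rungs sit at z = 193 and z = 488, so the spacing is 488 − 193 = 295 mm.


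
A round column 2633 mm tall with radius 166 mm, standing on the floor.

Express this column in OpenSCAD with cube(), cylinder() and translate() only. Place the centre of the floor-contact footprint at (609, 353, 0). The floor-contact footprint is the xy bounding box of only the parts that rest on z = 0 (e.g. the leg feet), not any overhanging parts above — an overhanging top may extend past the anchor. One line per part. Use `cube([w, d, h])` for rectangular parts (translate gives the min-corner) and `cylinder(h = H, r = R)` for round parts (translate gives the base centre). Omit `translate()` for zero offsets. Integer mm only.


translate([609, 353, 0]) cylinder(h = 2633, r = 166);


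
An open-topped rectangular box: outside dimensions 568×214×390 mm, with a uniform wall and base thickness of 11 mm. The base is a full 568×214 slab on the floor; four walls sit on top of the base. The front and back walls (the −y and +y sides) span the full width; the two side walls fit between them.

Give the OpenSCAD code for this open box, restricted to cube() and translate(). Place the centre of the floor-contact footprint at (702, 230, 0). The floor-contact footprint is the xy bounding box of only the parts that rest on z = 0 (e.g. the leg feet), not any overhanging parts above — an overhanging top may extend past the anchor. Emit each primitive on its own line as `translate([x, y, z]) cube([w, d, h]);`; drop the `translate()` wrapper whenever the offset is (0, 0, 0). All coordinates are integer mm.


translate([418, 123, 0]) cube([568, 214, 11]);
translate([418, 123, 11]) cube([568, 11, 379]);
translate([418, 326, 11]) cube([568, 11, 379]);
translate([418, 134, 11]) cube([11, 192, 379]);
translate([975, 134, 11]) cube([11, 192, 379]);


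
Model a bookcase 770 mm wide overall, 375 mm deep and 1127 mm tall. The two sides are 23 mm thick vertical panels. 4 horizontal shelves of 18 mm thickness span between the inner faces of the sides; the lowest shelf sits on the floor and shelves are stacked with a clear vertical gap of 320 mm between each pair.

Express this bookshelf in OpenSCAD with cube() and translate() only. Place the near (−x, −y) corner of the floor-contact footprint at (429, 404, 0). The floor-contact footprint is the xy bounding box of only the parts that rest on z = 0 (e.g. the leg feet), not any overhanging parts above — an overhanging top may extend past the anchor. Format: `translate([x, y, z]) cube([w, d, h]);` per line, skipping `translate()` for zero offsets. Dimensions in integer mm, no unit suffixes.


translate([429, 404, 0]) cube([23, 375, 1127]);
translate([1176, 404, 0]) cube([23, 375, 1127]);
translate([452, 404, 0]) cube([724, 375, 18]);
translate([452, 404, 338]) cube([724, 375, 18]);
translate([452, 404, 676]) cube([724, 375, 18]);
translate([452, 404, 1014]) cube([724, 375, 18]);


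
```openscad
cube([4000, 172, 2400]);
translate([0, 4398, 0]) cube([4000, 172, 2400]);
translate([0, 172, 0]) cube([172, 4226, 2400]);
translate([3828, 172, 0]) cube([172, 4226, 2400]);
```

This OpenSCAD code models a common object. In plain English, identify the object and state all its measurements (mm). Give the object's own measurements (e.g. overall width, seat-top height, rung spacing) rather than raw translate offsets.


The wall frame of a small rectangular building: four walls, each 2400 mm tall and 172 mm thick, enclosing a footprint 4000 mm (x) by 4570 mm (y) outside-to-outside, with no floor or roof. The front and back walls (the −y and +y sides) span the full width; the two side walls fit between them.


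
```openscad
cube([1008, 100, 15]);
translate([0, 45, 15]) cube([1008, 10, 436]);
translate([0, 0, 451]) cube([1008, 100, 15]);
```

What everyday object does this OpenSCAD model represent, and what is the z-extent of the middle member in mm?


An I-beam. The web height is 436 mm.

Two wide flanges with a thin centred web — an I-beam. Overall 466 mm minus two 15 mm flanges gives a web of 466 − 2·15 = 436 mm.


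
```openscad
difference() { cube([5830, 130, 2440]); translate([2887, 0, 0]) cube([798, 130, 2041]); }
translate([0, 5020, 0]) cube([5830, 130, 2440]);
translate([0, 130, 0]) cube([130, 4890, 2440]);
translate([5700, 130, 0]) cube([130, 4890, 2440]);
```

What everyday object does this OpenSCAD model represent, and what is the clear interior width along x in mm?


A single room. The interior width is 5570 mm.

Four walls enclosing a rectangle with a door in the front wall — a room. Outside width 5830 minus two 130 mm walls gives 5570 mm.


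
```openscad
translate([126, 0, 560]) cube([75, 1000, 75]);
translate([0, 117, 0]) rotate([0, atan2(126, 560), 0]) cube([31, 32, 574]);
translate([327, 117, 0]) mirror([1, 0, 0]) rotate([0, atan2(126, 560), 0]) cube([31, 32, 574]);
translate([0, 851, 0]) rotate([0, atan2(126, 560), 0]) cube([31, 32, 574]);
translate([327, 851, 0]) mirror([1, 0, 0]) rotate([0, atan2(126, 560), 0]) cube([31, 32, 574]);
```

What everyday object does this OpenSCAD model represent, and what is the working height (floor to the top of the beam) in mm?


A sawhorse. The overall height is 635 mm.

A beam across two mirrored pairs of raked legs — a sawhorse. The beam's underside is at z = 560 (matching the legs' vertical rise in atan2(126, 560)) and the beam is 75 mm tall, so its top is at 560 + 75 = 635 mm. The raked legs top out at the beam's underside, so that is the highest point.


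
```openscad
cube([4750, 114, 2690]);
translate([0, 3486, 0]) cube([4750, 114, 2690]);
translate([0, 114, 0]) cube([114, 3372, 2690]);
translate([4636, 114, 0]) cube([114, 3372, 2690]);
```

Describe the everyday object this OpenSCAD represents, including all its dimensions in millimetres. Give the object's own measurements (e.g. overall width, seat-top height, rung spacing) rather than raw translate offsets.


The wall frame of a small rectangular building: four walls, each 2690 mm tall and 114 mm thick, enclosing a footprint 4750 mm (x) by 3600 mm (y) outside-to-outside, with no floor or roof. The front and back walls (the −y and +y sides) span the full width; the two side walls fit between them.


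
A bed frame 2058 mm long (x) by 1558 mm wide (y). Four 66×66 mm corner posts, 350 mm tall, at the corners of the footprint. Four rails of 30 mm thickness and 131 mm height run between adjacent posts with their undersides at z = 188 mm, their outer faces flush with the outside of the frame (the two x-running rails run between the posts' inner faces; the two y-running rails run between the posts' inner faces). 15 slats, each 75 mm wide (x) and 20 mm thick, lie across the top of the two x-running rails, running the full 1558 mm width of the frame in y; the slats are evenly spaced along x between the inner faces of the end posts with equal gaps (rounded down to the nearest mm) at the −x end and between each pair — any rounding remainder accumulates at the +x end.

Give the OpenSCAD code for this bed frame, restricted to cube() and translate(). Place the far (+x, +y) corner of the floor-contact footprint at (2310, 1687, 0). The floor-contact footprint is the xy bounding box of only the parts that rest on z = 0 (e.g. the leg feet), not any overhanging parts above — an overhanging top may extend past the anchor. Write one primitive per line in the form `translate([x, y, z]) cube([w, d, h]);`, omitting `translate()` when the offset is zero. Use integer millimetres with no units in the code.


// slat z = rail_z + rail_h = 188 + 131 = 319
// slat gap = ⌊(1926 − 15·75) / 16⌋ = 50
translate([252, 129, 0]) cube([66, 66, 350]);
translate([252, 1621, 0]) cube([66, 66, 350]);
translate([2244, 129, 0]) cube([66, 66, 350]);
translate([2244, 1621, 0]) cube([66, 66, 350]);
translate([318, 129, 188]) cube([1926, 30, 131]);
translate([318, 1657, 188]) cube([1926, 30, 131]);
translate([252, 195, 188]) cube([30, 1426, 131]);
translate([2280, 195, 188]) cube([30, 1426, 131]);
translate([368, 129, 319]) cube([75, 1558, 20]);
translate([493, 129, 319]) cube([75, 1558, 20]);
translate([618, 129, 319]) cube([75, 1558, 20]);
translate([743, 129, 319]) cube([75, 1558, 20]);
translate([868, 129, 319]) cube([75, 1558, 20]);
translate([993, 129, 319]) cube([75, 1558, 20]);
translate([1118, 129, 319]) cube([75, 1558, 20]);
translate([1243, 129, 319]) cube([75, 1558, 20]);
translate([1368, 129, 319]) cube([75, 1558, 20]);
translate([1493, 129, 319]) cube([75, 1558, 20]);
translate([1618, 129, 319]) cube([75, 1558, 20]);
translate([1743, 129, 319]) cube([75, 1558, 20]);
translate([1868, 129, 319]) cube([75, 1558, 20]);
translate([1993, 129, 319]) cube([75, 1558, 20]);
translate([2118, 129, 319]) cube([75, 1558, 20]);


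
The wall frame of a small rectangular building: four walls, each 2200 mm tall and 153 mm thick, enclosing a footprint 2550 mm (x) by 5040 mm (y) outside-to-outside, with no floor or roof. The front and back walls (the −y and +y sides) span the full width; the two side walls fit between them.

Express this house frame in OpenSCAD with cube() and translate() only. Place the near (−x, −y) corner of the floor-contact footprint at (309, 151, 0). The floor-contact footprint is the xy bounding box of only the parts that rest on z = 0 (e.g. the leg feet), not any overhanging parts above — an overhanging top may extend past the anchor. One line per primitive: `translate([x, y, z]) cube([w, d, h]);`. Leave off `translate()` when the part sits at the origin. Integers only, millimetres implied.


translate([309, 151, 0]) cube([2550, 153, 2200]);
translate([309, 5038, 0]) cube([2550, 153, 2200]);
translate([309, 304, 0]) cube([153, 4734, 2200]);
translate([2706, 304, 0]) cube([153, 4734, 2200]);


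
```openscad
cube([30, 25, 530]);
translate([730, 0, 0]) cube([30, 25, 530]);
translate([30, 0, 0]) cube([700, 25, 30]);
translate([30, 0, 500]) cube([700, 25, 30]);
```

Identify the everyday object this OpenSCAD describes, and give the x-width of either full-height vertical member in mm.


A picture frame. The border width is 30 mm.

Four thin pieces enclosing a rectangular opening — a picture frame. The two full-height stiles are 530 mm tall; the top rail sits at z = 500 and is 30 mm tall, so the border above the opening is 530 − 500 = 30 mm, matching the stile x-width.


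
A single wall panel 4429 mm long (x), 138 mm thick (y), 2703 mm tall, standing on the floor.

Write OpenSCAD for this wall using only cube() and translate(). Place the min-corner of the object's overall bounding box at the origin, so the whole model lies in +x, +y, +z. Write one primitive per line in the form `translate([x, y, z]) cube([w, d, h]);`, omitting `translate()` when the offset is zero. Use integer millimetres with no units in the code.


cube([4429, 138, 2703]);


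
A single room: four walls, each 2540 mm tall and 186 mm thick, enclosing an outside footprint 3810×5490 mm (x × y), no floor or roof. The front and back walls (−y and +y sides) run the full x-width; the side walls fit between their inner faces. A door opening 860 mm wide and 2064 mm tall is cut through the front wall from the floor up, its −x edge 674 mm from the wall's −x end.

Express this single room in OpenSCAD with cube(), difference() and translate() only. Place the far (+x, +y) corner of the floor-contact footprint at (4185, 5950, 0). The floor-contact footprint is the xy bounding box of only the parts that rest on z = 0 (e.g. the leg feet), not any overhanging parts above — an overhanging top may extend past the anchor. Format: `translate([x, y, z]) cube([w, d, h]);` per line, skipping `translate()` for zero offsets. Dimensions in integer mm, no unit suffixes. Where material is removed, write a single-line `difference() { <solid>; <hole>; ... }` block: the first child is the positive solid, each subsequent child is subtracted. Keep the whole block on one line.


difference() { translate([375, 460, 0]) cube([3810, 186, 2540]); translate([1049, 460, 0]) cube([860, 186, 2064]); }
translate([375, 5764, 0]) cube([3810, 186, 2540]);
translate([375, 646, 0]) cube([186, 5118, 2540]);
translate([3999, 646, 0]) cube([186, 5118, 2540]);


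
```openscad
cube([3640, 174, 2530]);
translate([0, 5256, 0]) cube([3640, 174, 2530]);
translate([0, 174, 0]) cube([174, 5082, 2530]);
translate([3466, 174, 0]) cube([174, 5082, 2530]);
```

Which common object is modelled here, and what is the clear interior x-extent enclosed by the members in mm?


A house (or room) frame. The interior width is 3292 mm.

Four 2530 mm walls enclosing a rectangle with no floor or roof — a room or house frame. Outside width is 3640 mm and wall thickness is 174 mm, so the interior width is 3640 − 2 × 174 = 3292 mm.


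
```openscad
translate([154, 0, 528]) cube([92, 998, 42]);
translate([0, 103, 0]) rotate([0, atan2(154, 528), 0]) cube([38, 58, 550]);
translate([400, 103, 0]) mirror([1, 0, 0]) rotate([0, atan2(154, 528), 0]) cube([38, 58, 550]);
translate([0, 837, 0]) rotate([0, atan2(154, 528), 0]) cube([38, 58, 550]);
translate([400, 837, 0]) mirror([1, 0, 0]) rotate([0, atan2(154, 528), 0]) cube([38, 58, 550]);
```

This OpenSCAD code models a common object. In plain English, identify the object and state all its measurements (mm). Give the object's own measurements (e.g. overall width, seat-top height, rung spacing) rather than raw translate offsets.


A sawhorse. A 92×998×42 mm beam (x, y, z) sits on two A-frame leg pairs. Each pair is two raked legs of 38×58 mm section (58 mm along y) splaying symmetrically in x. Each leg rises 528 mm vertically over 154 mm of horizontal reach and is 550 mm long along its own axis. Every leg's outer bottom edge rests on the floor and its outer top edge meets a bottom edge of the beam — the left legs (tilting toward +x) meet the beam's −x bottom edge, the right legs (their mirror images, tilting toward −x) meet its +x bottom edge — so the leg tops tuck under the beam, the beam's underside is 528 mm above the floor, and the feet are 400 mm apart outside-to-outside with the beam centred between them. The two leg pairs are set in 103 mm from either end of the beam.


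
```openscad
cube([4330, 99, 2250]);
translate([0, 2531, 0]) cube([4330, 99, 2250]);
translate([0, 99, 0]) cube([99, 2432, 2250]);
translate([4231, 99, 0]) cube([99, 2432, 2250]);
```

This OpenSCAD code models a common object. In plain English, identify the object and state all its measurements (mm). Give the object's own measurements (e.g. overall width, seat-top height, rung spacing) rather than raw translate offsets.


The wall frame of a small rectangular building: four walls, each 2250 mm tall and 99 mm thick, enclosing a footprint 4330 mm (x) by 2630 mm (y) outside-to-outside, with no floor or roof. The front and back walls (the −y and +y sides) span the full width; the two side walls fit between them.


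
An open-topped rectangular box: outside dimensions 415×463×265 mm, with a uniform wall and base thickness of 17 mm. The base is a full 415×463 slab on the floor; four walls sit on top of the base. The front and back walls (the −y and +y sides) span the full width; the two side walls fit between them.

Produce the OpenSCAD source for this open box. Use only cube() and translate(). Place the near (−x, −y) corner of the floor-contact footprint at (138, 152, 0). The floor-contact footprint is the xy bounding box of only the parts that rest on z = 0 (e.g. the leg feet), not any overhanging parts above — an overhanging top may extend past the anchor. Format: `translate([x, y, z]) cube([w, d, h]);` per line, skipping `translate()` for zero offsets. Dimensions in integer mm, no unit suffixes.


translate([138, 152, 0]) cube([415, 463, 17]);
translate([138, 152, 17]) cube([415, 17, 248]);
translate([138, 598, 17]) cube([415, 17, 248]);
translate([138, 169, 17]) cube([17, 429, 248]);
translate([536, 169, 17]) cube([17, 429, 248]);


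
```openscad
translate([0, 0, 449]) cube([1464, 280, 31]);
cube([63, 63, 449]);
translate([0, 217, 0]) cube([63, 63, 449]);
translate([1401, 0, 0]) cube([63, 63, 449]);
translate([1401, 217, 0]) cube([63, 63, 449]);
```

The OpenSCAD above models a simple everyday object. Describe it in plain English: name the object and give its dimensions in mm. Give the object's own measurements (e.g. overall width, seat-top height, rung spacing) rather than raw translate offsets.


A bench: a 1464×280 mm seat slab, 31 mm thick, top at z = 480 mm, on four 63×63 mm square legs flush with the seat corners and standing on z = 0.


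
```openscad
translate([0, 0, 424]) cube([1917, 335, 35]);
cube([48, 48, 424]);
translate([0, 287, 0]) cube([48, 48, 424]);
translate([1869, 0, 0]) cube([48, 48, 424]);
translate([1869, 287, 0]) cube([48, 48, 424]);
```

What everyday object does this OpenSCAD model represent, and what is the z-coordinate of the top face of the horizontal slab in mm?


A bench. The seat-top height is 459 mm.

A long slab on four corner posts — a bench. The slab sits at z = 424 with thickness 35, so the top is 424 + 35 = 459 mm.


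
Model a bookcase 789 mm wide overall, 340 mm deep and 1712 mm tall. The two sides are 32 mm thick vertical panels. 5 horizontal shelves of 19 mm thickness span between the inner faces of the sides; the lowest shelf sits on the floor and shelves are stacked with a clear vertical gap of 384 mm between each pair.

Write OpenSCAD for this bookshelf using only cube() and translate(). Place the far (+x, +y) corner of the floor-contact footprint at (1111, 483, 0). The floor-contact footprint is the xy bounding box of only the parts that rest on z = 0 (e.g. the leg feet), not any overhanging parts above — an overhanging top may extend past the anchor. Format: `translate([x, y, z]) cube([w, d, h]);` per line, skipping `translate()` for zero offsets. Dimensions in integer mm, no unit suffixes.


translate([322, 143, 0]) cube([32, 340, 1712]);
translate([1079, 143, 0]) cube([32, 340, 1712]);
translate([354, 143, 0]) cube([725, 340, 19]);
translate([354, 143, 403]) cube([725, 340, 19]);
translate([354, 143, 806]) cube([725, 340, 19]);
translate([354, 143, 1209]) cube([725, 340, 19]);
translate([354, 143, 1612]) cube([725, 340, 19]);


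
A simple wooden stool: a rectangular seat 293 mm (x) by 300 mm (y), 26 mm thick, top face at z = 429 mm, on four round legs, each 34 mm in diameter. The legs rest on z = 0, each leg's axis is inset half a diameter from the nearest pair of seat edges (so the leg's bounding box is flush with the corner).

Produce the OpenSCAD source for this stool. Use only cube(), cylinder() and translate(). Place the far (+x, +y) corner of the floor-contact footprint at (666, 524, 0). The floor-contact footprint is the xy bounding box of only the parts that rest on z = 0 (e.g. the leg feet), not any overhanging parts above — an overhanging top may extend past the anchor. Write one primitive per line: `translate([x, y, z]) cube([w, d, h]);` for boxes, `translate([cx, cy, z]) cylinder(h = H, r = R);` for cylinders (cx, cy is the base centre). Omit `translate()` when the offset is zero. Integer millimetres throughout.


// leg_h = 429 - 26 = 403
translate([373, 224, 403]) cube([293, 300, 26]);
translate([390, 241, 0]) cylinder(h = 403, r = 17);
translate([649, 241, 0]) cylinder(h = 403, r = 17);
translate([390, 507, 0]) cylinder(h = 403, r = 17);
translate([649, 507, 0]) cylinder(h = 403, r = 17);


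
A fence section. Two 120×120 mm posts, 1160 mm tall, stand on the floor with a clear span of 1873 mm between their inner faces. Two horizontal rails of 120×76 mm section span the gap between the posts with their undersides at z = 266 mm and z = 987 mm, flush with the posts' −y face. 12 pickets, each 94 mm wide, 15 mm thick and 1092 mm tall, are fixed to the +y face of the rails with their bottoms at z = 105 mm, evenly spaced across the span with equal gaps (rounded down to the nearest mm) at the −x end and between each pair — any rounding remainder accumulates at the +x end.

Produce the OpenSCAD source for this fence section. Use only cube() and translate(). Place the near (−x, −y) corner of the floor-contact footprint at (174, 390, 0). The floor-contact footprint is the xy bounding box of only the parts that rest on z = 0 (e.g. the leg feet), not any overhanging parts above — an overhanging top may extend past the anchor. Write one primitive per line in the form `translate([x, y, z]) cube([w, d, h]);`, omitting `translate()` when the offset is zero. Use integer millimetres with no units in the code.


translate([174, 390, 0]) cube([120, 120, 1160]);
translate([2167, 390, 0]) cube([120, 120, 1160]);
translate([294, 390, 266]) cube([1873, 120, 76]);
translate([294, 390, 987]) cube([1873, 120, 76]);
translate([351, 510, 105]) cube([94, 15, 1092]);
translate([502, 510, 105]) cube([94, 15, 1092]);
translate([653, 510, 105]) cube([94, 15, 1092]);
translate([804, 510, 105]) cube([94, 15, 1092]);
translate([955, 510, 105]) cube([94, 15, 1092]);
translate([1106, 510, 105]) cube([94, 15, 1092]);
translate([1257, 510, 105]) cube([94, 15, 1092]);
translate([1408, 510, 105]) cube([94, 15, 1092]);
translate([1559, 510, 105]) cube([94, 15, 1092]);
translate([1710, 510, 105]) cube([94, 15, 1092]);
translate([1861, 510, 105]) cube([94, 15, 1092]);
translate([2012, 510, 105]) cube([94, 15, 1092]);


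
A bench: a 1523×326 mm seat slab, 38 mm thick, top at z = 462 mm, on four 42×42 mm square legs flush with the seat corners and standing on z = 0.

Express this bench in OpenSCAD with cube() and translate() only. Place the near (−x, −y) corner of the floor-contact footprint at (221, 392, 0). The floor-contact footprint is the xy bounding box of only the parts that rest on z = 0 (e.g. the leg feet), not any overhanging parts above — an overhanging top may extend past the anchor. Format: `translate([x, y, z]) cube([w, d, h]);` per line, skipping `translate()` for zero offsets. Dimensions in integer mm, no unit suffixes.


translate([221, 392, 424]) cube([1523, 326, 38]);
translate([221, 392, 0]) cube([42, 42, 424]);
translate([221, 676, 0]) cube([42, 42, 424]);
translate([1702, 392, 0]) cube([42, 42, 424]);
translate([1702, 676, 0]) cube([42, 42, 424]);
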